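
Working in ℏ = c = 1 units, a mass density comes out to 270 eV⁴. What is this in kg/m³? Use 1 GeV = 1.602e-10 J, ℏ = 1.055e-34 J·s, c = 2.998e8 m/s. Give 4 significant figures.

Mass density is [E]/(c²[L]³) = [E]⁴/(ℏ³c⁵).
1 GeV⁴ → 1/(ℏ³c⁵) × (1 GeV in J)⁴ = 2.316e20 kg/m³.
Convert the energy scale: 270 eV⁴ = 2.70e-34 GeV⁴.
Result: 2.70e-34 × 2.316e20 = 6.253e-14 kg/m³.

6.253e-14 kg/m³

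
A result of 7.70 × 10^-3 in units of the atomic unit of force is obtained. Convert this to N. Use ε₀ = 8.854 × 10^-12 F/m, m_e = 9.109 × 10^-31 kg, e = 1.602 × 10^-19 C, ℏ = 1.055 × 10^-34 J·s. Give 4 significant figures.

6.329 × 10^-10 N

One atomic unit of force: F_au = E_h/a₀ = m_e²e⁶/((4πε₀)³ℏ⁴) = 8.220 × 10^-8 N.
7.70 × 10^-3 × 8.220 × 10^-8 N = 6.329 × 10^-10 N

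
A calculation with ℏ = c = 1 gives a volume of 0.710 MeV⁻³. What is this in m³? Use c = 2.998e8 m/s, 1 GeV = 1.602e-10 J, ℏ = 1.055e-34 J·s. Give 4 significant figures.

Volume is [L]³ = [E]⁻³·(ℏc)³.
1 GeV⁻³ → (ℏc)³ × (1 GeV in J)⁻³ = 7.696e-48 m³.
Convert the energy scale: 0.710 MeV⁻³ = 7.10e8 GeV⁻³.
Result: 7.10e8 × 7.696e-48 = 5.464e-39 m³.

5.464e-39 m³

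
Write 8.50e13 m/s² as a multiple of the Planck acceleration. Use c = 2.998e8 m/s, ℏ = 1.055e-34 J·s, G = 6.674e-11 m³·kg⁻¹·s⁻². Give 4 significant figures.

Planck acceleration: a_P = √(c⁷/(ℏG)) = 5.560e51 m/s².
8.50e13 / 5.560e51 = 1.529e-38

1.529e-38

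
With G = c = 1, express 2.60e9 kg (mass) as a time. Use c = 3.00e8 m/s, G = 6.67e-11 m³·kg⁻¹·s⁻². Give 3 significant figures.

Mass → time via G/c³.
2.60e9 kg × (G/c³) = 6.42e-27 s

6.42e-27 s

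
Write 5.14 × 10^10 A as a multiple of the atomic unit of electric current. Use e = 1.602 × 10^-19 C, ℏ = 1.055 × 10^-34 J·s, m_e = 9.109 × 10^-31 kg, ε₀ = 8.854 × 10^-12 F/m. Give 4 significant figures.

atomic unit of electric current: I_au = e E_h/ℏ = m_e e⁵/((4πε₀)²ℏ³) = 6.612 × 10^-3 A.
5.14 × 10^10 / 6.612 × 10^-3 = 7.774 × 10^12

7.774 × 10^12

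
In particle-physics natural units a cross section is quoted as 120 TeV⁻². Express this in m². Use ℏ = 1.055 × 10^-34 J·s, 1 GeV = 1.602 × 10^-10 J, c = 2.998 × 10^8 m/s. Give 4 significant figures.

4.678 × 10^-36 m²

Area is [L]² = [E]⁻²·(ℏc)²; restore (ℏc)².
1 GeV⁻² → (ℏc)² × (1 GeV in J)⁻² = 3.898 × 10^-32 m².
Convert the energy scale: 120 TeV⁻² = 1.20 × 10^-4 GeV⁻².
Result: 1.20 × 10^-4 × 3.898 × 10^-32 = 4.678 × 10^-36 m².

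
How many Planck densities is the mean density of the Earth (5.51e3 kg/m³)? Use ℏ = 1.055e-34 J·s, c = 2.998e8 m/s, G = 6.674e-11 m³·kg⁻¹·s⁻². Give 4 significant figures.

1.069e-93

Planck density: ρ_P = c⁵/(ℏG²) = 5.154e96 kg/m³.
5.51e3 / 5.154e96 = 1.069e-93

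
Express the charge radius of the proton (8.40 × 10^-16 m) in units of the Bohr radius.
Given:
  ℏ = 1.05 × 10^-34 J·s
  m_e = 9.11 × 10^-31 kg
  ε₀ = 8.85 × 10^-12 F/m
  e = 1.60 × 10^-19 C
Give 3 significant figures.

Bohr radius: a₀ = 4πε₀ℏ²/(m_e e²) = 5.26 × 10^-11 m.
8.40 × 10^-16 / 5.26 × 10^-11 = 1.60 × 10^-5

1.60 × 10^-5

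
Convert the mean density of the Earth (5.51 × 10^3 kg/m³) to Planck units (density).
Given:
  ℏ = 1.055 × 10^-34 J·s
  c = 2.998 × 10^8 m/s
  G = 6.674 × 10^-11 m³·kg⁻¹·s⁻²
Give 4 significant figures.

Planck density: ρ_P = c⁵/(ℏG²) = 5.154 × 10^96 kg/m³.
5.51 × 10^3 / 5.154 × 10^96 = 1.069 × 10^-93

1.069 × 10^-93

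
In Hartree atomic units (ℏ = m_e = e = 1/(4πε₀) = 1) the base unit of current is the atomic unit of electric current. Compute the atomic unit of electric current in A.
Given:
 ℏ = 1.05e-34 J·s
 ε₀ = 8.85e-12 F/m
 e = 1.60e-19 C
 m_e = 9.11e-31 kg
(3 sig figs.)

6.67e-3 A

I_au = e E_h/ℏ = m_e e⁵/((4πε₀)²ℏ³)
E_h = 4.38e-18 J
e·E_h/ℏ = 6.67e-3 A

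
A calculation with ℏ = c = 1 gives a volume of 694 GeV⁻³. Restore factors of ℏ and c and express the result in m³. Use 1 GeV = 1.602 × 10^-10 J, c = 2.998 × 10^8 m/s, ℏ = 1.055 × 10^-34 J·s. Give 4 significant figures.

5.341 × 10^-45 m³

Volume is [L]³ = [E]⁻³·(ℏc)³.
1 GeV⁻³ → (ℏc)³ × (1 GeV in J)⁻³ = 7.696 × 10^-48 m³.
Result: 694 × 7.696 × 10^-48 = 5.341 × 10^-45 m³.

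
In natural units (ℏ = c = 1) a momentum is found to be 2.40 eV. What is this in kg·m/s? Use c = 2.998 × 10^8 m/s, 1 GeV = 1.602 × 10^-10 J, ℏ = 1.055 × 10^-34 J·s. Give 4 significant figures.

Momentum is [E]/c; divide by c.
1 GeV → 1/c × (1 GeV in J) = 5.344 × 10^-19 kg·m/s.
Convert the energy scale: 2.40 eV = 2.40 × 10^-9 GeV.
Result: 2.40 × 10^-9 × 5.344 × 10^-19 = 1.282 × 10^-27 kg·m/s.

1.282 × 10^-27 kg·m/s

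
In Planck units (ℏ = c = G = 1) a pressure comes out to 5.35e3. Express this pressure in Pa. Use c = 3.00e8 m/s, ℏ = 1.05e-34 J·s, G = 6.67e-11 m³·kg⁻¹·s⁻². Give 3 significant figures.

One Planck pressure: p_P = c⁷/(ℏG²) = 4.68e113 Pa.
5.35e3 × 4.68e113 Pa = 2.50e117 Pa

2.50e117 Pa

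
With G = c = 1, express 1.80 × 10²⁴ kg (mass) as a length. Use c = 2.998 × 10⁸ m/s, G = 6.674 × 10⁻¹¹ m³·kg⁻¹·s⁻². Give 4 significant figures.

In G = c = 1 units mass has dimensions of length; the conversion factor is G/c².
1.80 × 10²⁴ kg × (G/c²) = 1.337 × 10⁻³ m

1.337 × 10⁻³ m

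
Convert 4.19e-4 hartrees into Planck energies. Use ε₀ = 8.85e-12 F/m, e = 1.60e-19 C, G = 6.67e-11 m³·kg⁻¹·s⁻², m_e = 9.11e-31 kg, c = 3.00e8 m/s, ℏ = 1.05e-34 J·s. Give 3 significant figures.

hartree: E_h = m_e e⁴/(4πε₀ℏ)² = 4.38e-18 J
Planck energy: E_P = √(ℏc⁵/G) = 1.96e9 J
4.19e-4 × 4.38e-18 / 1.96e9 = 9.38e-31

9.38e-31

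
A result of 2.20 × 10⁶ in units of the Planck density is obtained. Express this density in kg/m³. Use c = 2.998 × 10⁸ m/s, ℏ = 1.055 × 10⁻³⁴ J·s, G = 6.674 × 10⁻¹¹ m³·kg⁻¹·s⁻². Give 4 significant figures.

1.134 × 10¹⁰³ kg/m³

One Planck density: ρ_P = c⁵/(ℏG²) = 5.154 × 10⁹⁶ kg/m³.
2.20 × 10⁶ × 5.154 × 10⁹⁶ kg/m³ = 1.134 × 10¹⁰³ kg/m³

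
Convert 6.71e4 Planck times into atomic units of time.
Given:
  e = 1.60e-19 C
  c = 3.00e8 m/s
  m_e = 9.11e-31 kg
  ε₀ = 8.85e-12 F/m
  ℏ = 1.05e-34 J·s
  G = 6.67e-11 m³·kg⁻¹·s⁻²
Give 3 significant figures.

Planck time: t_P = √(ℏG/c⁵) = 5.37e-44 s
atomic unit of time: τ_au = (4πε₀)²ℏ³/(m_e e⁴) = 2.40e-17 s
6.71e4 × 5.37e-44 / 2.40e-17 = 1.50e-22

1.50e-22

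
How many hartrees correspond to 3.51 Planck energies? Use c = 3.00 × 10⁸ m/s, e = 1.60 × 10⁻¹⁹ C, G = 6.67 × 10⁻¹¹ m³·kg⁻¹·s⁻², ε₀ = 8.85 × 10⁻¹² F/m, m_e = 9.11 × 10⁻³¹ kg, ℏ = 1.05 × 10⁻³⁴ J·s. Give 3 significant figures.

Planck energy: E_P = √(ℏc⁵/G) = 1.96 × 10⁹ J
hartree: E_h = m_e e⁴/(4πε₀ℏ)² = 4.38 × 10⁻¹⁸ J
3.51 × 1.96 × 10⁹ / 4.38 × 10⁻¹⁸ = 1.57 × 10²⁷

1.57 × 10²⁷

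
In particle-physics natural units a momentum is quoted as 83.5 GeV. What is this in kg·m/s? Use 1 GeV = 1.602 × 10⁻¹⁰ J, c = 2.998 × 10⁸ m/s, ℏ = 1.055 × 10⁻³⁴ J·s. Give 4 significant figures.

4.462 × 10⁻¹⁷ kg·m/s

Momentum is [E]/c; divide by c.
1 GeV → 1/c × (1 GeV in J) = 5.344 × 10⁻¹⁹ kg·m/s.
Result: 83.5 × 5.344 × 10⁻¹⁹ = 4.462 × 10⁻¹⁷ kg·m/s.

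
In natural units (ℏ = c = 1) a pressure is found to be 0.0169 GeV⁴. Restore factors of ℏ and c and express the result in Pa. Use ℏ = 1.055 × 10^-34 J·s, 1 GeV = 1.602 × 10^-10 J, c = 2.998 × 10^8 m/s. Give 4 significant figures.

Pressure is [E]/[L]³ = [E]⁴/(ℏc)³.
1 GeV⁴ → 1/(ℏc)³ × (1 GeV in J)⁴ = 2.082 × 10^37 Pa.
Result: 0.0169 × 2.082 × 10^37 = 3.518 × 10^35 Pa.

3.518 × 10^35 Pa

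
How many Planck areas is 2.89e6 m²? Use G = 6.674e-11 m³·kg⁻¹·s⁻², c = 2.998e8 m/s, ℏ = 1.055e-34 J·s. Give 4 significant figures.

Planck area: A_P = ℏG/c³ = 2.613e-70 m².
2.89e6 / 2.613e-70 = 1.106e76

1.106e76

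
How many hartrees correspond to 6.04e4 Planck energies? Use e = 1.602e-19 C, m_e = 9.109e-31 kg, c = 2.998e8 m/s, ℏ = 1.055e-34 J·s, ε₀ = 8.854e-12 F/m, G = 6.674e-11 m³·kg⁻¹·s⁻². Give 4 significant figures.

2.714e31

Planck energy: E_P = √(ℏc⁵/G) = 1.957e9 J
hartree: E_h = m_e e⁴/(4πε₀ℏ)² = 4.354e-18 J
6.04e4 × 1.957e9 / 4.354e-18 = 2.714e31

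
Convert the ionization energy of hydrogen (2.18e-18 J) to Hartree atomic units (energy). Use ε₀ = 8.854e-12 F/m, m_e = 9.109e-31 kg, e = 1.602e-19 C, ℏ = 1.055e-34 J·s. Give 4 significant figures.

hartree: E_h = m_e e⁴/(4πε₀ℏ)² = 4.354e-18 J.
2.18e-18 / 4.354e-18 = 0.5007

0.5007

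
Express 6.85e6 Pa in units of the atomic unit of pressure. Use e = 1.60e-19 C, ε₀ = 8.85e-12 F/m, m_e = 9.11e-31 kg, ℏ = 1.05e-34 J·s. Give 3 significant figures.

atomic unit of pressure: P_au = E_h/a₀³ = m_e⁴e¹⁰/((4πε₀)⁵ℏ⁸) = 3.01e13 Pa.
6.85e6 / 3.01e13 = 2.27e-7

2.27e-7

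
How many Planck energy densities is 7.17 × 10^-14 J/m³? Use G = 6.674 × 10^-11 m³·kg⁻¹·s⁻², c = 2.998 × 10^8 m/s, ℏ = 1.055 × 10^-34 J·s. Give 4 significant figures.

1.548 × 10^-127

Planck energy density: u_P = c⁷/(ℏG²) = 4.632 × 10^113 J/m³.
7.17 × 10^-14 / 4.632 × 10^113 = 1.548 × 10^-127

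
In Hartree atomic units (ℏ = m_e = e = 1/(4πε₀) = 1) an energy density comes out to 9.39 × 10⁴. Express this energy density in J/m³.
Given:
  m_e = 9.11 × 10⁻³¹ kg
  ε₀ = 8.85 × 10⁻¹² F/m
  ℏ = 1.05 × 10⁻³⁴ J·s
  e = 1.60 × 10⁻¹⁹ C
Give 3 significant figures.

One atomic unit of energy density: u_au = E_h/a₀³ = m_e⁴e¹⁰/((4πε₀)⁵ℏ⁸) = 3.01 × 10¹³ J/m³.
9.39 × 10⁴ × 3.01 × 10¹³ J/m³ = 2.83 × 10¹⁸ J/m³

2.83 × 10¹⁸ J/m³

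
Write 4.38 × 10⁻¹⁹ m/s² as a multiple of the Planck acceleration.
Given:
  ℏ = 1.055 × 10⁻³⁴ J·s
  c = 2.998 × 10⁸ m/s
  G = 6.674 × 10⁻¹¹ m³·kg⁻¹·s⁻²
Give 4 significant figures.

Planck acceleration: a_P = √(c⁷/(ℏG)) = 5.560 × 10⁵¹ m/s².
4.38 × 10⁻¹⁹ / 5.560 × 10⁵¹ = 7.877 × 10⁻⁷¹

7.877 × 10⁻⁷¹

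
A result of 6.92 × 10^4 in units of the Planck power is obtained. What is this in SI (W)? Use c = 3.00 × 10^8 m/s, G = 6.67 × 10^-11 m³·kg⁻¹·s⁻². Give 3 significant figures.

One Planck power: P_P = c⁵/G = 3.64 × 10^52 W.
6.92 × 10^4 × 3.64 × 10^52 W = 2.52 × 10^57 W

2.52 × 10^57 W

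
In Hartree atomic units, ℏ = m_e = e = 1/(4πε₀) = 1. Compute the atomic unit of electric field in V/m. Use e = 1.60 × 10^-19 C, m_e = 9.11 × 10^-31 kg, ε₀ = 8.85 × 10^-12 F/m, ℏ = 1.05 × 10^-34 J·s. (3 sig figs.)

The unique combination of the constants set to 1 with dimensions of electric field is E_au = E_h/(e a₀) = m_e²e⁵/((4πε₀)³ℏ⁴).
E_h = 4.38 × 10^-18 J
a₀ = 5.26 × 10^-11 m
E_h/(e·a₀) = 5.20 × 10^11 V/m

5.20 × 10^11 V/m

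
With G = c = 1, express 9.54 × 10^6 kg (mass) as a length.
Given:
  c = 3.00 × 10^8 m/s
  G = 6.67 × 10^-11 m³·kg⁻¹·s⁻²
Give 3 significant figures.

In G = c = 1 units mass has dimensions of length; the conversion factor is G/c².
9.54 × 10^6 kg × (G/c²) = 7.07 × 10^-21 m

7.07 × 10^-21 m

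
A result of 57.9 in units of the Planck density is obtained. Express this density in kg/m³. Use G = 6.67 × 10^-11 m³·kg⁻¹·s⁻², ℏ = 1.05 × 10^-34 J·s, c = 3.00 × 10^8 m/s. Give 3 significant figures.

3.01 × 10^98 kg/m³

One Planck density: ρ_P = c⁵/(ℏG²) = 5.20 × 10^96 kg/m³.
57.9 × 5.20 × 10^96 kg/m³ = 3.01 × 10^98 kg/m³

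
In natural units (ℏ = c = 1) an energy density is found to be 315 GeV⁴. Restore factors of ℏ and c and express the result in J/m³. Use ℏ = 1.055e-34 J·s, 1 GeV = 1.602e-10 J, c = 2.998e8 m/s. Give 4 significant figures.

[E]/[L]³ = [E]⁴/(ℏc)³; restore (ℏc)⁻³.
1 GeV⁴ → 1/(ℏc)³ × (1 GeV in J)⁴ = 2.082e37 J/m³.
Result: 315 × 2.082e37 = 6.557e39 J/m³.

6.557e39 J/m³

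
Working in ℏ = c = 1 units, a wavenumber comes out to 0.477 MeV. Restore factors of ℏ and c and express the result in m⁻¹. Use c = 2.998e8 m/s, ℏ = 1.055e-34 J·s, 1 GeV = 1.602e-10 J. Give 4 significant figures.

Inverse length is [E]/(ℏc).
1 GeV → 1/(ℏc) × (1 GeV in J) = 5.065e15 m⁻¹.
Convert the energy scale: 0.477 MeV = 4.77e-4 GeV.
Result: 4.77e-4 × 5.065e15 = 2.416e12 m⁻¹.

2.416e12 m⁻¹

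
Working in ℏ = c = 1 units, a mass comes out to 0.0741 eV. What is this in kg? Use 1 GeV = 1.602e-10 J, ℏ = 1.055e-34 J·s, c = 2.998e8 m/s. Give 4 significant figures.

1.321e-37 kg

Mass is [E]/c²; divide by c².
1 GeV → 1/c² × (1 GeV in J) = 1.782e-27 kg.
Convert the energy scale: 0.0741 eV = 7.41e-11 GeV.
Result: 7.41e-11 × 1.782e-27 = 1.321e-37 kg.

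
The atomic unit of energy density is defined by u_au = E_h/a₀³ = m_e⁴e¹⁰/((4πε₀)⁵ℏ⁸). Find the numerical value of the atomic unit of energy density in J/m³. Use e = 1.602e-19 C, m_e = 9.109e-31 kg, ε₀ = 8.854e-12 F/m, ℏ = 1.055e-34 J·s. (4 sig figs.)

2.929e13 J/m³

u_au = E_h/a₀³ = m_e⁴e¹⁰/((4πε₀)⁵ℏ⁸)
E_h = 4.354e-18 J
a₀ = 5.297e-11 m
E_h/a₀³ = 2.929e13 J/m³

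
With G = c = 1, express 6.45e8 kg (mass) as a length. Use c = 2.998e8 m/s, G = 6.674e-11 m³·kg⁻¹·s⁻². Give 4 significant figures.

In G = c = 1 units mass has dimensions of length; the conversion factor is G/c².
6.45e8 kg × (G/c²) = 4.789e-19 m

4.789e-19 m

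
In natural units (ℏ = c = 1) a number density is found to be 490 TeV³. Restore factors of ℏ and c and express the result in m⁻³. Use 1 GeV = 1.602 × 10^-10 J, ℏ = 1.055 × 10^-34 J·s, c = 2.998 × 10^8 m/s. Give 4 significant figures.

6.367 × 10^58 m⁻³

Number density is [L]⁻³ = [E]³/(ℏc)³.
1 GeV³ → 1/(ℏc)³ × (1 GeV in J)³ = 1.299 × 10^47 m⁻³.
Convert the energy scale: 490 TeV³ = 4.90 × 10^11 GeV³.
Result: 4.90 × 10^11 × 1.299 × 10^47 = 6.367 × 10^58 m⁻³.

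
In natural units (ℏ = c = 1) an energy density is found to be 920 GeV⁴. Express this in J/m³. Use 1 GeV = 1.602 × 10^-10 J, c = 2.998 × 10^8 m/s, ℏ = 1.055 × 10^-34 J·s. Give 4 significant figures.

1.915 × 10^40 J/m³

[E]/[L]³ = [E]⁴/(ℏc)³; restore (ℏc)⁻³.
1 GeV⁴ → 1/(ℏc)³ × (1 GeV in J)⁴ = 2.082 × 10^37 J/m³.
Result: 920 × 2.082 × 10^37 = 1.915 × 10^40 J/m³.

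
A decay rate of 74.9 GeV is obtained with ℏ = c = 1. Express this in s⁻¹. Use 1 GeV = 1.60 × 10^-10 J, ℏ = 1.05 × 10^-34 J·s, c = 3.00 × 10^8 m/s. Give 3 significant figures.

A rate is [E]/ℏ; divide by ℏ.
1 GeV → 1/ℏ × (1 GeV in J) = 1.52 × 10^24 s⁻¹.
Result: 74.9 × 1.52 × 10^24 = 1.14 × 10^26 s⁻¹.

1.14 × 10^26 s⁻¹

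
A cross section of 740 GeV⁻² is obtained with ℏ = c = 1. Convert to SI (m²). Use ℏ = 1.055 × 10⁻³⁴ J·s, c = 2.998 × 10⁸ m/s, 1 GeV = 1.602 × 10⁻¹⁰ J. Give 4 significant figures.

Area is [L]² = [E]⁻²·(ℏc)²; restore (ℏc)².
1 GeV⁻² → (ℏc)² × (1 GeV in J)⁻² = 3.898 × 10⁻³² m².
Result: 740 × 3.898 × 10⁻³² = 2.885 × 10⁻²⁹ m².

2.885 × 10⁻²⁹ m²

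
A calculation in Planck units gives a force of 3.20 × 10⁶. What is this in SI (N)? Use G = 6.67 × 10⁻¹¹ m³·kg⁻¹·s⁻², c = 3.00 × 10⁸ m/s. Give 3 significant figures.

3.89 × 10⁵⁰ N

One Planck force: F_P = c⁴/G = 1.21 × 10⁴⁴ N.
3.20 × 10⁶ × 1.21 × 10⁴⁴ N = 3.89 × 10⁵⁰ N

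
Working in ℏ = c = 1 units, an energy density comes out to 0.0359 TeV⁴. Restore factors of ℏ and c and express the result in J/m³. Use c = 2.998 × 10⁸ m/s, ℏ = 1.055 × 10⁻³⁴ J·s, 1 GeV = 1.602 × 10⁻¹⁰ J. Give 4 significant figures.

[E]/[L]³ = [E]⁴/(ℏc)³; restore (ℏc)⁻³.
1 GeV⁴ → 1/(ℏc)³ × (1 GeV in J)⁴ = 2.082 × 10³⁷ J/m³.
Convert the energy scale: 0.0359 TeV⁴ = 3.59 × 10¹⁰ GeV⁴.
Result: 3.59 × 10¹⁰ × 2.082 × 10³⁷ = 7.473 × 10⁴⁷ J/m³.

7.473 × 10⁴⁷ J/m³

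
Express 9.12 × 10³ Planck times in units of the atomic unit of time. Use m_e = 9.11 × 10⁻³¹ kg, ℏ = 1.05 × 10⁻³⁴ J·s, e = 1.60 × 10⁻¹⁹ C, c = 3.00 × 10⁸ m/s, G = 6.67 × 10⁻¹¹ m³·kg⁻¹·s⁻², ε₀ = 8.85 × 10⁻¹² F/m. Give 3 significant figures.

Planck time: t_P = √(ℏG/c⁵) = 5.37 × 10⁻⁴⁴ s
atomic unit of time: τ_au = (4πε₀)²ℏ³/(m_e e⁴) = 2.40 × 10⁻¹⁷ s
9.12 × 10³ × 5.37 × 10⁻⁴⁴ / 2.40 × 10⁻¹⁷ = 2.04 × 10⁻²³

2.04 × 10⁻²³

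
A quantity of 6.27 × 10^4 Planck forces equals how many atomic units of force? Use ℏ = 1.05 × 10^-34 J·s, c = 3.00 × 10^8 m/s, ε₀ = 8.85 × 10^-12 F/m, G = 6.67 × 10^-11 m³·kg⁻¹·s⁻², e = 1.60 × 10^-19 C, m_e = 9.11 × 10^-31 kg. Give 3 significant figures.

9.14 × 10^55

Planck force: F_P = c⁴/G = 1.21 × 10^44 N
atomic unit of force: F_au = E_h/a₀ = m_e²e⁶/((4πε₀)³ℏ⁴) = 8.33 × 10^-8 N
6.27 × 10^4 × 1.21 × 10^44 / 8.33 × 10^-8 = 9.14 × 10^55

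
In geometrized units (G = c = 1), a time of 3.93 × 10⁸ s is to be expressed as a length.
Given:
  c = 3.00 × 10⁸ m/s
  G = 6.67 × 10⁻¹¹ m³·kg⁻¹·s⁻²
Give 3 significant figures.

1.18 × 10¹⁷ m

Time → length via c.
3.93 × 10⁸ s × (c) = 1.18 × 10¹⁷ m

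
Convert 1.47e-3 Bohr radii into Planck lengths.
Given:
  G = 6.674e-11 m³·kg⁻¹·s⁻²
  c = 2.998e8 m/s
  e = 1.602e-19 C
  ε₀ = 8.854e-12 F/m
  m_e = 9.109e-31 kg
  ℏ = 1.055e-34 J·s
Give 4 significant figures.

4.817e21

Bohr radius: a₀ = 4πε₀ℏ²/(m_e e²) = 5.297e-11 m
Planck length: ℓ_P = √(ℏG/c³) = 1.616e-35 m
1.47e-3 × 5.297e-11 / 1.616e-35 = 4.817e21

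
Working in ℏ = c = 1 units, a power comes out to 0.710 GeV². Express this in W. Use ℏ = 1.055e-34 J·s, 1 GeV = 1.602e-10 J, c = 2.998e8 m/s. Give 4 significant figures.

Power is [E]/[T] = [E]²/ℏ.
1 GeV² → 1/ℏ × (1 GeV in J)² = 2.433e14 W.
Result: 0.710 × 2.433e14 = 1.727e14 W.

1.727e14 W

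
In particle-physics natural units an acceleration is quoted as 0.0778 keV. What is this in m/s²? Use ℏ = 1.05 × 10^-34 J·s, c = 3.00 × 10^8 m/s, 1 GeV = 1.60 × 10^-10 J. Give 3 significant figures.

3.56 × 10^25 m/s²

Acceleration is [L]/[T]² = c·[E]/ℏ.
1 GeV → c/ℏ × (1 GeV in J) = 4.57 × 10^32 m/s².
Convert the energy scale: 0.0778 keV = 7.78 × 10^-8 GeV.
Result: 7.78 × 10^-8 × 4.57 × 10^32 = 3.56 × 10^25 m/s².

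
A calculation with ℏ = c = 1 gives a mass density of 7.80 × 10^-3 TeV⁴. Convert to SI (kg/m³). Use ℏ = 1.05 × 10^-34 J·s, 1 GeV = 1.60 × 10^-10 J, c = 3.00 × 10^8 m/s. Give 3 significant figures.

Mass density is [E]/(c²[L]³) = [E]⁴/(ℏ³c⁵).
1 GeV⁴ → 1/(ℏ³c⁵) × (1 GeV in J)⁴ = 2.33 × 10^20 kg/m³.
Convert the energy scale: 7.80 × 10^-3 TeV⁴ = 7.80 × 10^9 GeV⁴.
Result: 7.80 × 10^9 × 2.33 × 10^20 = 1.82 × 10^30 kg/m³.

1.82 × 10^30 kg/m³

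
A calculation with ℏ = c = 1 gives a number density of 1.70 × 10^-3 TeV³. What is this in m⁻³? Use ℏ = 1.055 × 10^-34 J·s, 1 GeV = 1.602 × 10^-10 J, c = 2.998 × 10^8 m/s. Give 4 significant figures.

2.209 × 10^53 m⁻³

Number density is [L]⁻³ = [E]³/(ℏc)³.
1 GeV³ → 1/(ℏc)³ × (1 GeV in J)³ = 1.299 × 10^47 m⁻³.
Convert the energy scale: 1.70 × 10^-3 TeV³ = 1.70 × 10^6 GeV³.
Result: 1.70 × 10^6 × 1.299 × 10^47 = 2.209 × 10^53 m⁻³.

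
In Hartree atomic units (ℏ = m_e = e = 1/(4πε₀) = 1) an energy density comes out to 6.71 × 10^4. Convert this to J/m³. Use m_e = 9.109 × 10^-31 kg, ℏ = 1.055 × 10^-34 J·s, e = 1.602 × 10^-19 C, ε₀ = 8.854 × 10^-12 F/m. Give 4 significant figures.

1.965 × 10^18 J/m³

One atomic unit of energy density: u_au = E_h/a₀³ = m_e⁴e¹⁰/((4πε₀)⁵ℏ⁸) = 2.929 × 10^13 J/m³.
6.71 × 10^4 × 2.929 × 10^13 J/m³ = 1.965 × 10^18 J/m³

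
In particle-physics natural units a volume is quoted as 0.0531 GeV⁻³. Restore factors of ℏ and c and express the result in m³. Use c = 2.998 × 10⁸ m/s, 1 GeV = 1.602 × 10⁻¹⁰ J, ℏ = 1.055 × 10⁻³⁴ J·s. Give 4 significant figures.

4.087 × 10⁻⁴⁹ m³

Volume is [L]³ = [E]⁻³·(ℏc)³.
1 GeV⁻³ → (ℏc)³ × (1 GeV in J)⁻³ = 7.696 × 10⁻⁴⁸ m³.
Result: 0.0531 × 7.696 × 10⁻⁴⁸ = 4.087 × 10⁻⁴⁹ m³.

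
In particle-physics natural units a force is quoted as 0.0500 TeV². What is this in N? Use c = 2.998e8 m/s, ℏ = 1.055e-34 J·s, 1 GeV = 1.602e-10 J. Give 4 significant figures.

4.057e10 N

Force is [E]/[L] = [E]²/(ℏc); restore (ℏc)⁻¹.
1 GeV² → 1/(ℏc) × (1 GeV in J)² = 8.114e5 N.
Convert the energy scale: 0.0500 TeV² = 5.00e4 GeV².
Result: 5.00e4 × 8.114e5 = 4.057e10 N.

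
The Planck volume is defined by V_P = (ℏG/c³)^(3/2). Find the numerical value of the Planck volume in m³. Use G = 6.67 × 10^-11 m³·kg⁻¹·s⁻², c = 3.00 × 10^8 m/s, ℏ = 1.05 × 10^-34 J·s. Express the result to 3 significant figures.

V_P = (ℏG/c³)^(3/2)
  = √(1.75 × 10^-209)
  = 4.18 × 10^-105 m³

4.18 × 10^-105 m³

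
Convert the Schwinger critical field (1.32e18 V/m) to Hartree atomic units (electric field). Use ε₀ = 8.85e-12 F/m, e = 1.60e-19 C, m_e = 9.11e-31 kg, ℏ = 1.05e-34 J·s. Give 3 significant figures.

2.54e6

atomic unit of electric field: E_au = E_h/(e a₀) = m_e²e⁵/((4πε₀)³ℏ⁴) = 5.20e11 V/m.
1.32e18 / 5.20e11 = 2.54e6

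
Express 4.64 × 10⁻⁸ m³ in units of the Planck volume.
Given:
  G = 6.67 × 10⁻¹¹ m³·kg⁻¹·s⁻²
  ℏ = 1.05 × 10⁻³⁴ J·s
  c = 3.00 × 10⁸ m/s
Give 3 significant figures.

1.11 × 10⁹⁷

Planck volume: V_P = (ℏG/c³)^(3/2) = 4.18 × 10⁻¹⁰⁵ m³.
4.64 × 10⁻⁸ / 4.18 × 10⁻¹⁰⁵ = 1.11 × 10⁹⁷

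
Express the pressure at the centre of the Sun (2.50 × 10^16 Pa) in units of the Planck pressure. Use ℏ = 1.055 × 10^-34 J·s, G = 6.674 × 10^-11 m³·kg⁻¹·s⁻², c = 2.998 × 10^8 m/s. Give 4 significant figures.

Planck pressure: p_P = c⁷/(ℏG²) = 4.632 × 10^113 Pa.
2.50 × 10^16 / 4.632 × 10^113 = 5.397 × 10^-98

5.397 × 10^-98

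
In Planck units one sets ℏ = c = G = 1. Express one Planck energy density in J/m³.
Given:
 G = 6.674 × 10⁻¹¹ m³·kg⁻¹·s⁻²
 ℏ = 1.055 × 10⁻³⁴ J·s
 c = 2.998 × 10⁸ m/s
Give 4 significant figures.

u_P = c⁷/(ℏG²)
  = 2.177 × 10⁵⁹ / 4.699 × 10⁻⁵⁵
  = 4.632 × 10¹¹³ J/m³

4.632 × 10¹¹³ J/m³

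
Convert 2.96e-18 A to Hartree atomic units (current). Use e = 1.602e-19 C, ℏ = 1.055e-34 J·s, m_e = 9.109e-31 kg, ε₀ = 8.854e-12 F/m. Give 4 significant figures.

4.477e-16

atomic unit of electric current: I_au = e E_h/ℏ = m_e e⁵/((4πε₀)²ℏ³) = 6.612e-3 A.
2.96e-18 / 6.612e-3 = 4.477e-16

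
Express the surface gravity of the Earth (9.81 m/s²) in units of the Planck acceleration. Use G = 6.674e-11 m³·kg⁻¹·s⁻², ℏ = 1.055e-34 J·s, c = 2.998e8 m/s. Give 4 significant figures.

Planck acceleration: a_P = √(c⁷/(ℏG)) = 5.560e51 m/s².
9.81 / 5.560e51 = 1.764e-51

1.764e-51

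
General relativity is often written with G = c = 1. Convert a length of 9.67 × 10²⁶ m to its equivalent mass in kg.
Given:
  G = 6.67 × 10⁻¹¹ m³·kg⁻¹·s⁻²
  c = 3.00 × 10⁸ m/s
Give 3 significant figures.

1.30 × 10⁵⁴ kg

Length → mass via c²/G.
9.67 × 10²⁶ m × (c²/G) = 1.30 × 10⁵⁴ kg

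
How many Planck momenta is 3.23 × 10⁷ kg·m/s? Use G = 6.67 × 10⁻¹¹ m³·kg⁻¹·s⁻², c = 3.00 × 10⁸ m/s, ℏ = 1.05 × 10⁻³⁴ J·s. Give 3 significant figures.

Planck momentum: p_P = √(ℏc³/G) = 6.52 kg·m/s.
3.23 × 10⁷ / 6.52 = 4.95 × 10⁶

4.95 × 10⁶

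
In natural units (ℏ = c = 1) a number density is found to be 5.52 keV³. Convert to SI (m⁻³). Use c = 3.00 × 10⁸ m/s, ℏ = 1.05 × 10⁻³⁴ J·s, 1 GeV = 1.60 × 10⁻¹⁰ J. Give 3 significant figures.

Number density is [L]⁻³ = [E]³/(ℏc)³.
1 GeV³ → 1/(ℏc)³ × (1 GeV in J)³ = 1.31 × 10⁴⁷ m⁻³.
Convert the energy scale: 5.52 keV³ = 5.52 × 10⁻¹⁸ GeV³.
Result: 5.52 × 10⁻¹⁸ × 1.31 × 10⁴⁷ = 7.23 × 10²⁹ m⁻³.

7.23 × 10²⁹ m⁻³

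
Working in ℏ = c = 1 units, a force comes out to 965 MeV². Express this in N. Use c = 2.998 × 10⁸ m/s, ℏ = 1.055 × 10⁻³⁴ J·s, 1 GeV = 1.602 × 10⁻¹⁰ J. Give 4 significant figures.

Force is [E]/[L] = [E]²/(ℏc); restore (ℏc)⁻¹.
1 GeV² → 1/(ℏc) × (1 GeV in J)² = 8.114 × 10⁵ N.
Convert the energy scale: 965 MeV² = 9.65 × 10⁻⁴ GeV².
Result: 9.65 × 10⁻⁴ × 8.114 × 10⁵ = 783 N.

783 N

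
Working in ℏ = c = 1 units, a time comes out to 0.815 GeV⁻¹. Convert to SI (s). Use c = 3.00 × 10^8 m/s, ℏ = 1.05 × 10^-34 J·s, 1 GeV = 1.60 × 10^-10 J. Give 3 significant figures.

A time is [E]⁻¹ in ℏ=c=1; restore one factor of ℏ.
1 GeV⁻¹ → ℏ × (1 GeV in J)⁻¹ = 6.56 × 10^-25 s.
Result: 0.815 × 6.56 × 10^-25 = 5.35 × 10^-25 s.

5.35 × 10^-25 s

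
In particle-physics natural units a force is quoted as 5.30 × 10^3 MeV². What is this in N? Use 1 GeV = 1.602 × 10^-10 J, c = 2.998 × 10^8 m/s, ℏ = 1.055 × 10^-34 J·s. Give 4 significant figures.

Force is [E]/[L] = [E]²/(ℏc); restore (ℏc)⁻¹.
1 GeV² → 1/(ℏc) × (1 GeV in J)² = 8.114 × 10^5 N.
Convert the energy scale: 5.30 × 10^3 MeV² = 5.30 × 10^-3 GeV².
Result: 5.30 × 10^-3 × 8.114 × 10^5 = 4.300 × 10^3 N.

4.300 × 10^3 N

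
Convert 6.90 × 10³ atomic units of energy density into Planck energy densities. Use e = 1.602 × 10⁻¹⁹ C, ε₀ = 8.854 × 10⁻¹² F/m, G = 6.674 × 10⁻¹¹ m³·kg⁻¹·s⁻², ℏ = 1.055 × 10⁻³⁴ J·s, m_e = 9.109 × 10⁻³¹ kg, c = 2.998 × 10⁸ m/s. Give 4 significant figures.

4.363 × 10⁻⁹⁷

atomic unit of energy density: u_au = E_h/a₀³ = m_e⁴e¹⁰/((4πε₀)⁵ℏ⁸) = 2.929 × 10¹³ J/m³
Planck energy density: u_P = c⁷/(ℏG²) = 4.632 × 10¹¹³ J/m³
6.90 × 10³ × 2.929 × 10¹³ / 4.632 × 10¹¹³ = 4.363 × 10⁻⁹⁷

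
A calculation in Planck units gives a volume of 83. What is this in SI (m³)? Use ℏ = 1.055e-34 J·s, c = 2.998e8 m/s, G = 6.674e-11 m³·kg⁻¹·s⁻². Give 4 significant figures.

One Planck volume: V_P = (ℏG/c³)^(3/2) = 4.224e-105 m³.
83 × 4.224e-105 m³ = 3.506e-103 m³

3.506e-103 m³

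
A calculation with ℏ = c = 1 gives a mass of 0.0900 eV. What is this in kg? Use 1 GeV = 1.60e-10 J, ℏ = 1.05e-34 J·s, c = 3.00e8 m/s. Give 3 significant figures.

1.60e-37 kg

Mass is [E]/c²; divide by c².
1 GeV → 1/c² × (1 GeV in J) = 1.78e-27 kg.
Convert the energy scale: 0.0900 eV = 9.00e-11 GeV.
Result: 9.00e-11 × 1.78e-27 = 1.60e-37 kg.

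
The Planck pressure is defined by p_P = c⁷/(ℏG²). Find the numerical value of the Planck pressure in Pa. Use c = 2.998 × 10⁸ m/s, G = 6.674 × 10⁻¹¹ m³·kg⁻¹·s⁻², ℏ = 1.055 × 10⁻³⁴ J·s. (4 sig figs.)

4.632 × 10¹¹³ Pa

p_P = c⁷/(ℏG²)
  = 2.177 × 10⁵⁹ / 4.699 × 10⁻⁵⁵
  = 4.632 × 10¹¹³ Pa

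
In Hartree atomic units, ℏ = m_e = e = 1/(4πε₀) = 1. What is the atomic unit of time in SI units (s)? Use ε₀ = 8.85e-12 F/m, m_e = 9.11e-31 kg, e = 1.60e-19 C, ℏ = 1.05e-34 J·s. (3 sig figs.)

The unique combination of the constants set to 1 with dimensions of time is τ_au = (4πε₀)²ℏ³/(m_e e⁴).
E_h = 4.38e-18 J
ℏ/E_h = 2.40e-17 s

2.40e-17 s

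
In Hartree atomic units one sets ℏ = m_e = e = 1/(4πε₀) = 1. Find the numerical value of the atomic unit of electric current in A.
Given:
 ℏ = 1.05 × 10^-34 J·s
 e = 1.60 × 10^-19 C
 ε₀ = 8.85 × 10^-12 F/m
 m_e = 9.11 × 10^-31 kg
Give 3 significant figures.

6.67 × 10^-3 A

I_au = e E_h/ℏ = m_e e⁵/((4πε₀)²ℏ³)
E_h = 4.38 × 10^-18 J
e·E_h/ℏ = 6.67 × 10^-3 A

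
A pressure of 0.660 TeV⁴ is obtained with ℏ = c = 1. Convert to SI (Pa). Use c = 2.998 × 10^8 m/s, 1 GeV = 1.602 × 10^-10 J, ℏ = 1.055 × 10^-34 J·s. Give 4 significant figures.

1.374 × 10^49 Pa

Pressure is [E]/[L]³ = [E]⁴/(ℏc)³.
1 GeV⁴ → 1/(ℏc)³ × (1 GeV in J)⁴ = 2.082 × 10^37 Pa.
Convert the energy scale: 0.660 TeV⁴ = 6.60 × 10^11 GeV⁴.
Result: 6.60 × 10^11 × 2.082 × 10^37 = 1.374 × 10^49 Pa.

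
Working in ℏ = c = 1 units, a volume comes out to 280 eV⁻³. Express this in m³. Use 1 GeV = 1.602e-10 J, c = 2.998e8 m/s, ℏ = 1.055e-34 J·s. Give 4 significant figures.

Volume is [L]³ = [E]⁻³·(ℏc)³.
1 GeV⁻³ → (ℏc)³ × (1 GeV in J)⁻³ = 7.696e-48 m³.
Convert the energy scale: 280 eV⁻³ = 2.80e29 GeV⁻³.
Result: 2.80e29 × 7.696e-48 = 2.155e-18 m³.

2.155e-18 m³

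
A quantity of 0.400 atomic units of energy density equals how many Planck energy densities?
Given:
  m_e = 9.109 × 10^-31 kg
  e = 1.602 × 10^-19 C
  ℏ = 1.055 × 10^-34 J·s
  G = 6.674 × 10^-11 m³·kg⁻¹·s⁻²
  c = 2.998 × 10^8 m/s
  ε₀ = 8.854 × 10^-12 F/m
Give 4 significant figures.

atomic unit of energy density: u_au = E_h/a₀³ = m_e⁴e¹⁰/((4πε₀)⁵ℏ⁸) = 2.929 × 10^13 J/m³
Planck energy density: u_P = c⁷/(ℏG²) = 4.632 × 10^113 J/m³
0.400 × 2.929 × 10^13 / 4.632 × 10^113 = 2.529 × 10^-101

2.529 × 10^-101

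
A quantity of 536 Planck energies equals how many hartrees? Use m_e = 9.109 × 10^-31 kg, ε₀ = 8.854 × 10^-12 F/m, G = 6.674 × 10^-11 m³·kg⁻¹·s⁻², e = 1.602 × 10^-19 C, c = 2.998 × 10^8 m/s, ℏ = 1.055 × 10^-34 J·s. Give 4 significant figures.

2.409 × 10^29

Planck energy: E_P = √(ℏc⁵/G) = 1.957 × 10^9 J
hartree: E_h = m_e e⁴/(4πε₀ℏ)² = 4.354 × 10^-18 J
536 × 1.957 × 10^9 / 4.354 × 10^-18 = 2.409 × 10^29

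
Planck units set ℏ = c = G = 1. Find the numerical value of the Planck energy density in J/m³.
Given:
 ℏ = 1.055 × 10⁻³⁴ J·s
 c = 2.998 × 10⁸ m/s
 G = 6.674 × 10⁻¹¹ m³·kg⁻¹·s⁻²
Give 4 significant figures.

4.632 × 10¹¹³ J/m³

From ℏ = c = G = 1 the energy density scale is u_P = c⁷/(ℏG²).
  = 2.177 × 10⁵⁹ / 4.699 × 10⁻⁵⁵
  = 4.632 × 10¹¹³ J/m³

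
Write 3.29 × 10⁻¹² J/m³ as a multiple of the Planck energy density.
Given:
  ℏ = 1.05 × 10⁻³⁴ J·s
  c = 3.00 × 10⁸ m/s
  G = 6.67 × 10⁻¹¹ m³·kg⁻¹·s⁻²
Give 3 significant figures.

Planck energy density: u_P = c⁷/(ℏG²) = 4.68 × 10¹¹³ J/m³.
3.29 × 10⁻¹² / 4.68 × 10¹¹³ = 7.03 × 10⁻¹²⁶

7.03 × 10⁻¹²⁶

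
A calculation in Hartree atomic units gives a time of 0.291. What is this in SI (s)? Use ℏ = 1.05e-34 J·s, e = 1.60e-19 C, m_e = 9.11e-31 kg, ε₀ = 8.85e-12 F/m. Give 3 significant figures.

One atomic unit of time: τ_au = (4πε₀)²ℏ³/(m_e e⁴) = 2.40e-17 s.
0.291 × 2.40e-17 s = 6.98e-18 s

6.98e-18 s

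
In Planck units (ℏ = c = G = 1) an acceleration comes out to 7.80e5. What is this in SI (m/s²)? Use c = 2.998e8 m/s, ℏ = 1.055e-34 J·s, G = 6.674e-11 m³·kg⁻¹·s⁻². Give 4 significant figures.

One Planck acceleration: a_P = √(c⁷/(ℏG)) = 5.560e51 m/s².
7.80e5 × 5.560e51 m/s² = 4.337e57 m/s²

4.337e57 m/s²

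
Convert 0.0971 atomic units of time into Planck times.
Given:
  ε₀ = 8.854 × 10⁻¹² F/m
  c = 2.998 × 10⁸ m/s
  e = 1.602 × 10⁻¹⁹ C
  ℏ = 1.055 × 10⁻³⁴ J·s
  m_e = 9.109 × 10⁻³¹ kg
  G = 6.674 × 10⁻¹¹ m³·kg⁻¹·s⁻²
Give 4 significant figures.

4.363 × 10²⁵

atomic unit of time: τ_au = (4πε₀)²ℏ³/(m_e e⁴) = 2.423 × 10⁻¹⁷ s
Planck time: t_P = √(ℏG/c⁵) = 5.392 × 10⁻⁴⁴ s
0.0971 × 2.423 × 10⁻¹⁷ / 5.392 × 10⁻⁴⁴ = 4.363 × 10²⁵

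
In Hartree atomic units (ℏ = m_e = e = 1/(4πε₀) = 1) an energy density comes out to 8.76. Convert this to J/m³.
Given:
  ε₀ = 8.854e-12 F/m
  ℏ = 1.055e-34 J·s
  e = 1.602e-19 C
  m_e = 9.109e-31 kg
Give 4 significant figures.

One atomic unit of energy density: u_au = E_h/a₀³ = m_e⁴e¹⁰/((4πε₀)⁵ℏ⁸) = 2.929e13 J/m³.
8.76 × 2.929e13 J/m³ = 2.566e14 J/m³

2.566e14 J/m³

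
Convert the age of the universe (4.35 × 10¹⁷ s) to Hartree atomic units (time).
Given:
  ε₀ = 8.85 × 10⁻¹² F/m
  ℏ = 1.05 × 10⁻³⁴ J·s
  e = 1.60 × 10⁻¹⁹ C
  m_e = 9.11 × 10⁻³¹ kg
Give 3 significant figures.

1.81 × 10³⁴

atomic unit of time: τ_au = (4πε₀)²ℏ³/(m_e e⁴) = 2.40 × 10⁻¹⁷ s.
4.35 × 10¹⁷ / 2.40 × 10⁻¹⁷ = 1.81 × 10³⁴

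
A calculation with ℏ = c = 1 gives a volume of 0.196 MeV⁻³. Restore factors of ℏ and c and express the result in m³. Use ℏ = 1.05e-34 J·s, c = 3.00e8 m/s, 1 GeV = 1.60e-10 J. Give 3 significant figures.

Volume is [L]³ = [E]⁻³·(ℏc)³.
1 GeV⁻³ → (ℏc)³ × (1 GeV in J)⁻³ = 7.63e-48 m³.
Convert the energy scale: 0.196 MeV⁻³ = 1.96e8 GeV⁻³.
Result: 1.96e8 × 7.63e-48 = 1.50e-39 m³.

1.50e-39 m³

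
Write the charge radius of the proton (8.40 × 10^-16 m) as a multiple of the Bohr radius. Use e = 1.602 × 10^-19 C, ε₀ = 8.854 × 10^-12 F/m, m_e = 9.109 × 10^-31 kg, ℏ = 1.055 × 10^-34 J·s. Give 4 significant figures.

1.586 × 10^-5

Bohr radius: a₀ = 4πε₀ℏ²/(m_e e²) = 5.297 × 10^-11 m.
8.40 × 10^-16 / 5.297 × 10^-11 = 1.586 × 10^-5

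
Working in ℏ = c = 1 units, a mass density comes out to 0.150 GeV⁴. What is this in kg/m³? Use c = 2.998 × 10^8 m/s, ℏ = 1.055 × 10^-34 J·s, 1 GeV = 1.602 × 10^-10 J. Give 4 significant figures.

3.474 × 10^19 kg/m³

Mass density is [E]/(c²[L]³) = [E]⁴/(ℏ³c⁵).
1 GeV⁴ → 1/(ℏ³c⁵) × (1 GeV in J)⁴ = 2.316 × 10^20 kg/m³.
Result: 0.150 × 2.316 × 10^20 = 3.474 × 10^19 kg/m³.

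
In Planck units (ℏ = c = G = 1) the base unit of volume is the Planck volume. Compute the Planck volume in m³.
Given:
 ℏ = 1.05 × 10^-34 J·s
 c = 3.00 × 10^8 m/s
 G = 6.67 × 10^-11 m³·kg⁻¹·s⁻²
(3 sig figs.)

4.18 × 10^-105 m³

V_P = (ℏG/c³)^(3/2)
  = √(1.75 × 10^-209)
  = 4.18 × 10^-105 m³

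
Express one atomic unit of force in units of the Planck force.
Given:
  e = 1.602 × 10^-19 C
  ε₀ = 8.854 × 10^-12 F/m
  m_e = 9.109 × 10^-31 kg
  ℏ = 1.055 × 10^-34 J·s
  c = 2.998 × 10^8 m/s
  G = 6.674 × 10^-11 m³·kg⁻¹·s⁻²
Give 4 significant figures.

atomic unit of force: F_au = E_h/a₀ = m_e²e⁶/((4πε₀)³ℏ⁴) = 8.220 × 10^-8 N
Planck force: F_P = c⁴/G = 1.210 × 10^44 N
ratio = 8.220 × 10^-8 / 1.210 × 10^44 = 6.791 × 10^-52

6.791 × 10^-52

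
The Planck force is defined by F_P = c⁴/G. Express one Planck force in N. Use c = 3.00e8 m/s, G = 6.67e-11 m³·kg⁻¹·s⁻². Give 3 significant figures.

1.21e44 N

F_P = c⁴/G
  = 8.10e33 / 6.67e-11
  = 1.21e44 N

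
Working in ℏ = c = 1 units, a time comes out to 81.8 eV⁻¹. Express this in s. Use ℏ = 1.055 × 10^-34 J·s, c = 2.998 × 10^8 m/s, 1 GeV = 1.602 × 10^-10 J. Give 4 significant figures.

A time is [E]⁻¹ in ℏ=c=1; restore one factor of ℏ.
1 GeV⁻¹ → ℏ × (1 GeV in J)⁻¹ = 6.586 × 10^-25 s.
Convert the energy scale: 81.8 eV⁻¹ = 8.18 × 10^10 GeV⁻¹.
Result: 8.18 × 10^10 × 6.586 × 10^-25 = 5.387 × 10^-14 s.

5.387 × 10^-14 s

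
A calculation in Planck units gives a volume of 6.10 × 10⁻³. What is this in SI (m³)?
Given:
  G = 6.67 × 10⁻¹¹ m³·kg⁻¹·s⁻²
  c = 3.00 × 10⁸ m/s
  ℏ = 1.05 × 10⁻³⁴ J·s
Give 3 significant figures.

One Planck volume: V_P = (ℏG/c³)^(3/2) = 4.18 × 10⁻¹⁰⁵ m³.
6.10 × 10⁻³ × 4.18 × 10⁻¹⁰⁵ m³ = 2.55 × 10⁻¹⁰⁷ m³

2.55 × 10⁻¹⁰⁷ m³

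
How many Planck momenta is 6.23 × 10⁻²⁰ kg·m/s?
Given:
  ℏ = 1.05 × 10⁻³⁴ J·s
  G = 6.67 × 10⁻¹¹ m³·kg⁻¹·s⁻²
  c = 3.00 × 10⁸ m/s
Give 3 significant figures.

9.56 × 10⁻²¹

Planck momentum: p_P = √(ℏc³/G) = 6.52 kg·m/s.
6.23 × 10⁻²⁰ / 6.52 = 9.56 × 10⁻²¹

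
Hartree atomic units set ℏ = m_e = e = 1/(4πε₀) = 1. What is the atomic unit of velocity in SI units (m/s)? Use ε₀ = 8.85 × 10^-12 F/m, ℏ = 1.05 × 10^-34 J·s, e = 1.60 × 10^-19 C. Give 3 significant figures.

The unique combination of the constants set to 1 with dimensions of velocity is v_au = e²/(4πε₀ℏ).
  = 2.56 × 10^-38 / 1.17 × 10^-44
  = 2.19 × 10^6 m/s

2.19 × 10^6 m/s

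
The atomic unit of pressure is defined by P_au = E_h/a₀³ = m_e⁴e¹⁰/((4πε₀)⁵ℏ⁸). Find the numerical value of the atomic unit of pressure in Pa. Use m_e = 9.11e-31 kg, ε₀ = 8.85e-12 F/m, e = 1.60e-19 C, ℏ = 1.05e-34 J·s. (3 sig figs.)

3.01e13 Pa

P_au = E_h/a₀³ = m_e⁴e¹⁰/((4πε₀)⁵ℏ⁸)
E_h = 4.38e-18 J
a₀ = 5.26e-11 m
E_h/a₀³ = 3.01e13 Pa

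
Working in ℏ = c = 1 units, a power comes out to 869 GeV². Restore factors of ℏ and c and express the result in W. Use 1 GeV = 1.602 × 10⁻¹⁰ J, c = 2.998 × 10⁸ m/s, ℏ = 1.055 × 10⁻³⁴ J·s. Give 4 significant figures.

Power is [E]/[T] = [E]²/ℏ.
1 GeV² → 1/ℏ × (1 GeV in J)² = 2.433 × 10¹⁴ W.
Result: 869 × 2.433 × 10¹⁴ = 2.114 × 10¹⁷ W.

2.114 × 10¹⁷ W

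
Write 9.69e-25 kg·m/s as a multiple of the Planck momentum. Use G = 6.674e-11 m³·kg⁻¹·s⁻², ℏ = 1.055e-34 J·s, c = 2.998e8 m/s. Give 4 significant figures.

1.485e-25

Planck momentum: p_P = √(ℏc³/G) = 6.527 kg·m/s.
9.69e-25 / 6.527 = 1.485e-25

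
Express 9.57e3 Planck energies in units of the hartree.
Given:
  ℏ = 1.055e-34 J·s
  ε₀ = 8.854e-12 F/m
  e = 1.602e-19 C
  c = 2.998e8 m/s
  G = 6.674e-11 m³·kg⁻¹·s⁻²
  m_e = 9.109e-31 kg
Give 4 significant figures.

Planck energy: E_P = √(ℏc⁵/G) = 1.957e9 J
hartree: E_h = m_e e⁴/(4πε₀ℏ)² = 4.354e-18 J
9.57e3 × 1.957e9 / 4.354e-18 = 4.300e30

4.300e30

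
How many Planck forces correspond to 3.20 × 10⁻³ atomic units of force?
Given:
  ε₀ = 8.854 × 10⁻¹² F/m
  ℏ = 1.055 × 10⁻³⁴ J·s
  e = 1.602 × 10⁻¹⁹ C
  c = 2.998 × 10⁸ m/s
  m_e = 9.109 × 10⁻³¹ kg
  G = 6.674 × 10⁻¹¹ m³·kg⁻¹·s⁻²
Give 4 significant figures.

atomic unit of force: F_au = E_h/a₀ = m_e²e⁶/((4πε₀)³ℏ⁴) = 8.220 × 10⁻⁸ N
Planck force: F_P = c⁴/G = 1.210 × 10⁴⁴ N
3.20 × 10⁻³ × 8.220 × 10⁻⁸ / 1.210 × 10⁴⁴ = 2.173 × 10⁻⁵⁴

2.173 × 10⁻⁵⁴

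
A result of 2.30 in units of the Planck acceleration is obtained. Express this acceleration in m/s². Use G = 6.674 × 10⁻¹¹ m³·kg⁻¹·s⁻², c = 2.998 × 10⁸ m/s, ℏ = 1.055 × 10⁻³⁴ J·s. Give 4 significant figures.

1.279 × 10⁵² m/s²

One Planck acceleration: a_P = √(c⁷/(ℏG)) = 5.560 × 10⁵¹ m/s².
2.30 × 5.560 × 10⁵¹ m/s² = 1.279 × 10⁵² m/s²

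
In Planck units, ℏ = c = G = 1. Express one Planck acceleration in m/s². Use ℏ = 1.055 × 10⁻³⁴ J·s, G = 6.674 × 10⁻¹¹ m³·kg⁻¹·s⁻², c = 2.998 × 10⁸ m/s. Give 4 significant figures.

5.560 × 10⁵¹ m/s²

From ℏ = c = G = 1 the acceleration scale is a_P = √(c⁷/(ℏG)).
  = √(3.092 × 10¹⁰³)
  = 5.560 × 10⁵¹ m/s²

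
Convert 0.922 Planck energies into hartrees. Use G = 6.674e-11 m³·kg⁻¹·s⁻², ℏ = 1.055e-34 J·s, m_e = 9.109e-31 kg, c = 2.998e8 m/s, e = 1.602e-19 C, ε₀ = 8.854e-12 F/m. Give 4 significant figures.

Planck energy: E_P = √(ℏc⁵/G) = 1.957e9 J
hartree: E_h = m_e e⁴/(4πε₀ℏ)² = 4.354e-18 J
0.922 × 1.957e9 / 4.354e-18 = 4.143e26

4.143e26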